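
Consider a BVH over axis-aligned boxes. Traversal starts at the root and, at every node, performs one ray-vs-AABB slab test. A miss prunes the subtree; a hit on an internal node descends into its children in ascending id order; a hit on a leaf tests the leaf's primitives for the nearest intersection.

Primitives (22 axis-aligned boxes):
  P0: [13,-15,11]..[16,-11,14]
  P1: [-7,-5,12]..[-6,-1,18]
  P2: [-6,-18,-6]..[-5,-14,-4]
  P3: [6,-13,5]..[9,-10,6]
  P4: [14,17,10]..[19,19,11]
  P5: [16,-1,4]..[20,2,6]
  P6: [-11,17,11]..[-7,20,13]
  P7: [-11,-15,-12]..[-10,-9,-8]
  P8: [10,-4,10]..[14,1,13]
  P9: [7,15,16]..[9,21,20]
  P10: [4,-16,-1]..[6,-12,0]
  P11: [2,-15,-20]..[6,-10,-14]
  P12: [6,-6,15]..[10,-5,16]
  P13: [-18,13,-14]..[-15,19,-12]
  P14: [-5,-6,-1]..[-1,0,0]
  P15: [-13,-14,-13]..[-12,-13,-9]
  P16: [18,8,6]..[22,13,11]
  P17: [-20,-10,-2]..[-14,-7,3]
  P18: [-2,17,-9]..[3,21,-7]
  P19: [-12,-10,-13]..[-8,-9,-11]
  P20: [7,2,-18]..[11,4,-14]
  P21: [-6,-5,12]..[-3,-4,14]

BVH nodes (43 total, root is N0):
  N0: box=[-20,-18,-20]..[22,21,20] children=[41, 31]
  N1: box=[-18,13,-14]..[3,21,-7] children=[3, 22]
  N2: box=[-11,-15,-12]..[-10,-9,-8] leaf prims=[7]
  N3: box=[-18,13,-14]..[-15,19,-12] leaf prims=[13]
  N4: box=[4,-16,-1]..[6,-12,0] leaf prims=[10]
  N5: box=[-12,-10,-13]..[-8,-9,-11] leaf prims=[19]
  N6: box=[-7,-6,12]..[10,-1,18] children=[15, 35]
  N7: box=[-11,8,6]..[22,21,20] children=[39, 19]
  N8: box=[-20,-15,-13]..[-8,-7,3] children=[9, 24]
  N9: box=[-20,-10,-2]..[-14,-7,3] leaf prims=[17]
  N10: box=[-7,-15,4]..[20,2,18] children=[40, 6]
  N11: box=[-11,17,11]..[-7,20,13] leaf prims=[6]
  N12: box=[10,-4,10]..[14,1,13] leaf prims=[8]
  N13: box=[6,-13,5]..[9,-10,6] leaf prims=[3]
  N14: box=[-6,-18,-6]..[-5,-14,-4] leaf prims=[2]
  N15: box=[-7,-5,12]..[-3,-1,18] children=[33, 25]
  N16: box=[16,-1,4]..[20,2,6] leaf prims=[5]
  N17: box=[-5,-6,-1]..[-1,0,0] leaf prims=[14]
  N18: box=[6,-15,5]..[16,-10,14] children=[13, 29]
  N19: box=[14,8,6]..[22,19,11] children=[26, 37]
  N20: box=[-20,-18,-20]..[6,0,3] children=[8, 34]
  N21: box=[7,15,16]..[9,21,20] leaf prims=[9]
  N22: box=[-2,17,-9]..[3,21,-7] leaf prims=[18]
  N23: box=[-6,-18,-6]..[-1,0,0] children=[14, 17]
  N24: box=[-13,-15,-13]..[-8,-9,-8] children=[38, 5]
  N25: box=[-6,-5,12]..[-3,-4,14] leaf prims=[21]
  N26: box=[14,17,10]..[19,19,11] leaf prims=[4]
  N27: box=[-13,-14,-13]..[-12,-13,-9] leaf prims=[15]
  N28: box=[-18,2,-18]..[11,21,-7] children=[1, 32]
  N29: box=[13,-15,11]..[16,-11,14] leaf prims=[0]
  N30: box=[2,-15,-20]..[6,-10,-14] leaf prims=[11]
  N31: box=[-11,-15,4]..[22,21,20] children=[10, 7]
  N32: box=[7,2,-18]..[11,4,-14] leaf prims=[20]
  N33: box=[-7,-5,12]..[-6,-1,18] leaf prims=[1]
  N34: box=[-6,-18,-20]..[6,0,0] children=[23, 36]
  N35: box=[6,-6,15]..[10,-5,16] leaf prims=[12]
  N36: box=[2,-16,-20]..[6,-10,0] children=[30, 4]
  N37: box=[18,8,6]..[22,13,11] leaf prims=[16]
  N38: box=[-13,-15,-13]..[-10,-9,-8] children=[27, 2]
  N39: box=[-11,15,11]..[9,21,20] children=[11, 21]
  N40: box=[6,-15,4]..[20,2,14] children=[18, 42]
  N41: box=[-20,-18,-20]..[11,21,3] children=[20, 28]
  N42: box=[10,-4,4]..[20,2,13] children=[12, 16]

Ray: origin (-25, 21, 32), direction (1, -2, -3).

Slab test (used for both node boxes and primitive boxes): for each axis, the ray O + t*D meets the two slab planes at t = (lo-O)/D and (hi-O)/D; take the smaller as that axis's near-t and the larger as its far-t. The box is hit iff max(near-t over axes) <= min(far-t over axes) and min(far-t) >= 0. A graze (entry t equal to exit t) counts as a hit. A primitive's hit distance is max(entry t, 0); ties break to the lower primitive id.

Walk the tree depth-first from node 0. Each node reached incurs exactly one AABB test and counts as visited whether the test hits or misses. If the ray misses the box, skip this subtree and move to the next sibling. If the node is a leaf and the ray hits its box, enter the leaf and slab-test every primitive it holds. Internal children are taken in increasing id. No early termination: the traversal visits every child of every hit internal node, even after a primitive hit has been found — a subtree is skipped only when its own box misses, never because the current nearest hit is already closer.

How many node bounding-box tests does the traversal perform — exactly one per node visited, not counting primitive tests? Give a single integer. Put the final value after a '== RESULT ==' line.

Walk:
N0 x:[5,47] y:[0,39/2] z:[4,52/3] -> hit [5,52/3], descend [31, 41]
  N31 x:[14,47] y:[0,18] z:[4,28/3] -> miss, prune
  N41 x:[5,36] y:[0,39/2] z:[29/3,52/3] -> hit [29/3,52/3], descend [20, 28]
    N20 x:[5,31] y:[21/2,39/2] z:[29/3,52/3] -> hit [21/2,52/3], descend [8, 34]
      N8 x:[5,17] y:[14,18] z:[29/3,15] -> hit [14,15], descend [9, 24]
        N9 x:[5,11] y:[14,31/2] z:[29/3,34/3] -> miss, prune
        N24 x:[12,17] y:[15,18] z:[40/3,15] -> hit [15,15], descend [5, 38]
          N5 x:[13,17] y:[15,31/2] z:[43/3,15] -> hit [15,15] leaf, test {P19@t=15}
          N38 x:[12,15] y:[15,18] z:[40/3,15] -> hit [15,15], descend [2, 27]
            N2 x:[14,15] y:[15,18] z:[40/3,44/3] -> miss, prune
            N27 x:[12,13] y:[17,35/2] z:[41/3,15] -> miss, prune
      N34 x:[19,31] y:[21/2,39/2] z:[32/3,52/3] -> miss, prune
    N28 x:[7,36] y:[0,19/2] z:[13,50/3] -> miss, prune

Visited [0, 31, 41, 20, 8, 9, 24, 5, 38, 2, 27, 34, 28]. Tests: 13 box, 1 leaf. Nearest: P19.

== RESULT ==
13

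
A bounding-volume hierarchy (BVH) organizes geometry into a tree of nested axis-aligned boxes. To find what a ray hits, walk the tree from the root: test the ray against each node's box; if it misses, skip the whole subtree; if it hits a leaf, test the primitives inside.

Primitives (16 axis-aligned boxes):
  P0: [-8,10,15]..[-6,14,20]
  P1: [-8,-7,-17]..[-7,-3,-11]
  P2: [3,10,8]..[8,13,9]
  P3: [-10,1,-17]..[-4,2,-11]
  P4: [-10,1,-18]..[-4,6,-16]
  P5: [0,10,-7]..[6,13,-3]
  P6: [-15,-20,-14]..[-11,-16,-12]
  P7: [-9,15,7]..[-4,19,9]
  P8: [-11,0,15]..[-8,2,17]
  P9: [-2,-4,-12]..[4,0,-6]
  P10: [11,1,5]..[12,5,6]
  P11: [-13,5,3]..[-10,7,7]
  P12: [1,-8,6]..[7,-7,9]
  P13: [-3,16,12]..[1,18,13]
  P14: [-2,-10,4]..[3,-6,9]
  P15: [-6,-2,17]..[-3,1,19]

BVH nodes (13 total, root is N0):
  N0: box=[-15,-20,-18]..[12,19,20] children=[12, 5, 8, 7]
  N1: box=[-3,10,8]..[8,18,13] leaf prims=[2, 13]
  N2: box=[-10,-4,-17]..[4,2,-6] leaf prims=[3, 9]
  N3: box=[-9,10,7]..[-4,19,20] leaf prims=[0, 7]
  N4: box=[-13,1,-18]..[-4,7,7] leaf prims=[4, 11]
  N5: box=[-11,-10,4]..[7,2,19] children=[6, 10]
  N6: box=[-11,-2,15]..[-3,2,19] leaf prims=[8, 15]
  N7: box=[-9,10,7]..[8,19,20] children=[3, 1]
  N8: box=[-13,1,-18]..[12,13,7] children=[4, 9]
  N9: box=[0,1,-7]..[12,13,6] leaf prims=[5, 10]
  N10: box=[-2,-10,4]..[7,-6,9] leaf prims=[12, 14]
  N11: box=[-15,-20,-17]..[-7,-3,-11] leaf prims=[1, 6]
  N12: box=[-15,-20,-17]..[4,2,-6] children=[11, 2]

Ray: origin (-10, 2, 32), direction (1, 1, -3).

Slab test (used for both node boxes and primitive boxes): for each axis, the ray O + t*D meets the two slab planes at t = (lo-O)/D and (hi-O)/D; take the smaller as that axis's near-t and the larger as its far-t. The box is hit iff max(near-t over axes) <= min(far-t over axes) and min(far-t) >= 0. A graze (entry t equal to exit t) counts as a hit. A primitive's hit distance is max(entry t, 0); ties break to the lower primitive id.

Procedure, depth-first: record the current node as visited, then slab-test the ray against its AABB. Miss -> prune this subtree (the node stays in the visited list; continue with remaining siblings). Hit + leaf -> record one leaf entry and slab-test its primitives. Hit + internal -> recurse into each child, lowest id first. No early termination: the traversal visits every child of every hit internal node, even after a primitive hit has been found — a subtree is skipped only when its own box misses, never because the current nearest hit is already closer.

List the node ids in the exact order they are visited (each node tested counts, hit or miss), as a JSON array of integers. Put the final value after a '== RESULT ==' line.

Trace the traversal:
N0 x:[-5,22] y:[-22,17] z:[4,50/3] -> hit [4,50/3], descend [5, 7, 8, 12]
  N5 x:[-1,17] y:[-12,0] z:[13/3,28/3] -> miss, prune
  N7 x:[1,18] y:[8,17] z:[4,25/3] -> hit [8,25/3], descend [1, 3]
    N1 x:[7,18] y:[8,16] z:[19/3,8] -> hit [8,8] leaf, test {P2(miss), P13(miss)}
    N3 x:[1,6] y:[8,17] z:[4,25/3] -> miss, prune
  N8 x:[-3,22] y:[-1,11] z:[25/3,50/3] -> hit [25/3,11], descend [4, 9]
    N4 x:[-3,6] y:[-1,5] z:[25/3,50/3] -> miss, prune
    N9 x:[10,22] y:[-1,11] z:[26/3,13] -> hit [10,11] leaf, test {P5(miss), P10(miss)}
  N12 x:[-5,14] y:[-22,0] z:[38/3,49/3] -> miss, prune

Summary -> nodes [0, 5, 7, 1, 3, 8, 4, 9, 12]; box-tests=9; leaf-entries=2; first=miss

== RESULT ==
[0, 5, 7, 1, 3, 8, 4, 9, 12]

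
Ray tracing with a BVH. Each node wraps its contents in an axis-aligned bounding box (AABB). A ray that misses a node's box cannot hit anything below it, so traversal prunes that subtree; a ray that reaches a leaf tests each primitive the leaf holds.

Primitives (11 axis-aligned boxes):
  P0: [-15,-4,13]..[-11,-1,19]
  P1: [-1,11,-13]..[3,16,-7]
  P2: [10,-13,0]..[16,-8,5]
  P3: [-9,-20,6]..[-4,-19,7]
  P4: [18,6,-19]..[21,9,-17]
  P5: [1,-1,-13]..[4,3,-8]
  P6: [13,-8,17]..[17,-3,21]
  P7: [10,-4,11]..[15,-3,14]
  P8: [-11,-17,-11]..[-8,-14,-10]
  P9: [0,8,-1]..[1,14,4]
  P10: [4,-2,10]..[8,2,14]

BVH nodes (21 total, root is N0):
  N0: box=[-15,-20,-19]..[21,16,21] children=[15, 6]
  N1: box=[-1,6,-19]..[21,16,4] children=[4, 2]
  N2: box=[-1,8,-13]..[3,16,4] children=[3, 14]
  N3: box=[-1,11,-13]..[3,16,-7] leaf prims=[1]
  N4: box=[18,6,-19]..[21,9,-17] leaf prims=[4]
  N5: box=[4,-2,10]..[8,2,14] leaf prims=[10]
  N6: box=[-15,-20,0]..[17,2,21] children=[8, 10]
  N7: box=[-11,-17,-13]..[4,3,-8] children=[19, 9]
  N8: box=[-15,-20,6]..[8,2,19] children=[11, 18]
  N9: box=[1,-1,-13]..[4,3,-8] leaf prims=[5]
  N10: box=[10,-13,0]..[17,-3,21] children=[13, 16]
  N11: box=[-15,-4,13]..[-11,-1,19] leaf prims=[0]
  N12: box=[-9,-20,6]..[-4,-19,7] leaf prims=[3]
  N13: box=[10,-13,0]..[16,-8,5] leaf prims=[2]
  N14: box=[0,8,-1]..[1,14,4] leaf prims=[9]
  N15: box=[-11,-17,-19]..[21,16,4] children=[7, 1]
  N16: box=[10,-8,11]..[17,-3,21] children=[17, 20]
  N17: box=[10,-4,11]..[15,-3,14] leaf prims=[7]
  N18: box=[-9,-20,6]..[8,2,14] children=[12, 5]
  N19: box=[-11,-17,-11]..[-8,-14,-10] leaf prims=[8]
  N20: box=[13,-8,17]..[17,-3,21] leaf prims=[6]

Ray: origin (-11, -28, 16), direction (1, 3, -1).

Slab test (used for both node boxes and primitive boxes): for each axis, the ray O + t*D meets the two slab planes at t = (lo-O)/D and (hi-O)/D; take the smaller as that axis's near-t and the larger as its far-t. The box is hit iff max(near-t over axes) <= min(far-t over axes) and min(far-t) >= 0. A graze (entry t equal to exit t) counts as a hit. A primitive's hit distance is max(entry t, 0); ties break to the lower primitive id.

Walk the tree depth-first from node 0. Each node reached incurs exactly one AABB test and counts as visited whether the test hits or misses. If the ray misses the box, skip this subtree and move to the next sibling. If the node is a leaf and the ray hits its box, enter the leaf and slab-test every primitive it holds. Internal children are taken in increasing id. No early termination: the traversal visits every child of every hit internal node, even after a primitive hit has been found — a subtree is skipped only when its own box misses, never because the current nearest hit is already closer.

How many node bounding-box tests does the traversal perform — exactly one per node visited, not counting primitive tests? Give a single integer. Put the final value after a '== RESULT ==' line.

Walk:
N0 x:[-4,32] y:[8/3,44/3] z:[-5,35] -> hit [8/3,44/3], descend [6, 15]
  N6 x:[-4,28] y:[8/3,10] z:[-5,16] -> hit [8/3,10], descend [8, 10]
    N8 x:[-4,19] y:[8/3,10] z:[-3,10] -> hit [8/3,10], descend [11, 18]
      N11 x:[-4,0] y:[8,9] z:[-3,3] -> miss, prune
      N18 x:[2,19] y:[8/3,10] z:[2,10] -> hit [8/3,10], descend [5, 12]
        N5 x:[15,19] y:[26/3,10] z:[2,6] -> miss, prune
        N12 x:[2,7] y:[8/3,3] z:[9,10] -> miss, prune
    N10 x:[21,28] y:[5,25/3] z:[-5,16] -> miss, prune
  N15 x:[0,32] y:[11/3,44/3] z:[12,35] -> hit [12,44/3], descend [1, 7]
    N1 x:[10,32] y:[34/3,44/3] z:[12,35] -> hit [12,44/3], descend [2, 4]
      N2 x:[10,14] y:[12,44/3] z:[12,29] -> hit [12,14], descend [3, 14]
        N3 x:[10,14] y:[13,44/3] z:[23,29] -> miss, prune
        N14 x:[11,12] y:[12,14] z:[12,17] -> hit [12,12] leaf, test {P9@t=12}
      N4 x:[29,32] y:[34/3,37/3] z:[33,35] -> miss, prune
    N7 x:[0,15] y:[11/3,31/3] z:[24,29] -> miss, prune

order=[0, 6, 8, 11, 18, 5, 12, 10, 15, 1, 2, 3, 14, 4, 7]  |boxes|=15  |leaves|=1  hit=P9

== RESULT ==
15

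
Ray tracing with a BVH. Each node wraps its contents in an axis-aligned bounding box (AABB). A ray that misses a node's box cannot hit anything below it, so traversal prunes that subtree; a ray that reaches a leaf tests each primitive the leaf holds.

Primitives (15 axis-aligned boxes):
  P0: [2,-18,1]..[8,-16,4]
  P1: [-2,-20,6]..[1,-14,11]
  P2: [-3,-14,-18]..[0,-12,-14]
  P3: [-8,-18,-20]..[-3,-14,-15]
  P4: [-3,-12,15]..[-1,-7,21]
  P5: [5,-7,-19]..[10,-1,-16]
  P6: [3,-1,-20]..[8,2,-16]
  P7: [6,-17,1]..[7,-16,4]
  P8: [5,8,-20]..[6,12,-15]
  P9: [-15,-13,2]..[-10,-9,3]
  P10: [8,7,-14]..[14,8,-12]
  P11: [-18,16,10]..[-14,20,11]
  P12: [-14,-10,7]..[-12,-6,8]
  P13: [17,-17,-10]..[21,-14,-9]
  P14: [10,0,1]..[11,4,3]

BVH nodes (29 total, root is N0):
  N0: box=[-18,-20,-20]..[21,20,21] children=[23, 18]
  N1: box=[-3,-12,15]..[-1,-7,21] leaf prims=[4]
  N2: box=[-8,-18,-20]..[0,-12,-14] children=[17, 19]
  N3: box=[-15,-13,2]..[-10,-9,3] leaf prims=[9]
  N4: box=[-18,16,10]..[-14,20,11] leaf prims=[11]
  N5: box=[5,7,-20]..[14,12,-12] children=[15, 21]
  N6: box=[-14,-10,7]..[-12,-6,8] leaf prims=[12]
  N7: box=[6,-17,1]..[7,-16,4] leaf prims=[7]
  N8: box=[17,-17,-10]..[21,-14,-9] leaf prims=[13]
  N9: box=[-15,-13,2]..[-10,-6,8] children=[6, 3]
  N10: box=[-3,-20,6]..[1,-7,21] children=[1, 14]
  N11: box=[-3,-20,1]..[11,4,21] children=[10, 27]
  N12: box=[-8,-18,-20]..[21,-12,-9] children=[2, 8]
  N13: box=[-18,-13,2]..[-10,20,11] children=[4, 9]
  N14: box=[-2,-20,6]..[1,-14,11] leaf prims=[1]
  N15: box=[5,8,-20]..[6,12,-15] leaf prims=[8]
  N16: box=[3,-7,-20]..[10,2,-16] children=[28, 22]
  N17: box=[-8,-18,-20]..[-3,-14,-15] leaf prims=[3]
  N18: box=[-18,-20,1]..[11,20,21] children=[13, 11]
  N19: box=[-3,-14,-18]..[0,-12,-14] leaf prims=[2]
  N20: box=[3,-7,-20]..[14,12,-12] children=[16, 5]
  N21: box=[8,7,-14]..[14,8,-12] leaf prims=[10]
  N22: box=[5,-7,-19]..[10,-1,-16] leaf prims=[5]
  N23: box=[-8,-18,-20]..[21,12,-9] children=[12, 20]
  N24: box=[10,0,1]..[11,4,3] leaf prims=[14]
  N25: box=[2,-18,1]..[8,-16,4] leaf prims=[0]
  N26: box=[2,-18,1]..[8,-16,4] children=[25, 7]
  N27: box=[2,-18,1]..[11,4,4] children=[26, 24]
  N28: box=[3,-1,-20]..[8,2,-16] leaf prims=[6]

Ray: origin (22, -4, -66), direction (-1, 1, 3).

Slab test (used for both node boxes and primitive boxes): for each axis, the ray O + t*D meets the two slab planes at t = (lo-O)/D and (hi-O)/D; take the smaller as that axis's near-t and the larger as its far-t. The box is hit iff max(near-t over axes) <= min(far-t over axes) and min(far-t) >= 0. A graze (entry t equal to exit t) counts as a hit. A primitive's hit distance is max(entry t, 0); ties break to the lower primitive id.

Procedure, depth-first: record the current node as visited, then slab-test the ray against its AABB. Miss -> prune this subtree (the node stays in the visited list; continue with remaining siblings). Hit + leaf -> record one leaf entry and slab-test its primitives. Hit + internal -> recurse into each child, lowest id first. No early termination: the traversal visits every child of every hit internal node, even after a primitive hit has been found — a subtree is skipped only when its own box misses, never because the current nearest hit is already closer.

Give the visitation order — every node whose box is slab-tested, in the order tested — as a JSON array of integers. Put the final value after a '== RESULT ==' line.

Trace the traversal:
N0 x:[1,40] y:[-16,24] z:[46/3,29] -> hit [46/3,24], descend [18, 23]
  N18 x:[11,40] y:[-16,24] z:[67/3,29] -> hit [67/3,24], descend [11, 13]
    N11 x:[11,25] y:[-16,8] z:[67/3,29] -> miss, prune
    N13 x:[32,40] y:[-9,24] z:[68/3,77/3] -> miss, prune
  N23 x:[1,30] y:[-14,16] z:[46/3,19] -> hit [46/3,16], descend [12, 20]
    N12 x:[1,30] y:[-14,-8] z:[46/3,19] -> miss, prune
    N20 x:[8,19] y:[-3,16] z:[46/3,18] -> hit [46/3,16], descend [5, 16]
      N5 x:[8,17] y:[11,16] z:[46/3,18] -> hit [46/3,16], descend [15, 21]
        N15 x:[16,17] y:[12,16] z:[46/3,17] -> hit [16,16] leaf, test {P8@t=16}
        N21 x:[8,14] y:[11,12] z:[52/3,18] -> miss, prune
      N16 x:[12,19] y:[-3,6] z:[46/3,50/3] -> miss, prune

order=[0, 18, 11, 13, 23, 12, 20, 5, 15, 21, 16]  |boxes|=11  |leaves|=1  hit=P8

== RESULT ==
[0, 18, 11, 13, 23, 12, 20, 5, 15, 21, 16]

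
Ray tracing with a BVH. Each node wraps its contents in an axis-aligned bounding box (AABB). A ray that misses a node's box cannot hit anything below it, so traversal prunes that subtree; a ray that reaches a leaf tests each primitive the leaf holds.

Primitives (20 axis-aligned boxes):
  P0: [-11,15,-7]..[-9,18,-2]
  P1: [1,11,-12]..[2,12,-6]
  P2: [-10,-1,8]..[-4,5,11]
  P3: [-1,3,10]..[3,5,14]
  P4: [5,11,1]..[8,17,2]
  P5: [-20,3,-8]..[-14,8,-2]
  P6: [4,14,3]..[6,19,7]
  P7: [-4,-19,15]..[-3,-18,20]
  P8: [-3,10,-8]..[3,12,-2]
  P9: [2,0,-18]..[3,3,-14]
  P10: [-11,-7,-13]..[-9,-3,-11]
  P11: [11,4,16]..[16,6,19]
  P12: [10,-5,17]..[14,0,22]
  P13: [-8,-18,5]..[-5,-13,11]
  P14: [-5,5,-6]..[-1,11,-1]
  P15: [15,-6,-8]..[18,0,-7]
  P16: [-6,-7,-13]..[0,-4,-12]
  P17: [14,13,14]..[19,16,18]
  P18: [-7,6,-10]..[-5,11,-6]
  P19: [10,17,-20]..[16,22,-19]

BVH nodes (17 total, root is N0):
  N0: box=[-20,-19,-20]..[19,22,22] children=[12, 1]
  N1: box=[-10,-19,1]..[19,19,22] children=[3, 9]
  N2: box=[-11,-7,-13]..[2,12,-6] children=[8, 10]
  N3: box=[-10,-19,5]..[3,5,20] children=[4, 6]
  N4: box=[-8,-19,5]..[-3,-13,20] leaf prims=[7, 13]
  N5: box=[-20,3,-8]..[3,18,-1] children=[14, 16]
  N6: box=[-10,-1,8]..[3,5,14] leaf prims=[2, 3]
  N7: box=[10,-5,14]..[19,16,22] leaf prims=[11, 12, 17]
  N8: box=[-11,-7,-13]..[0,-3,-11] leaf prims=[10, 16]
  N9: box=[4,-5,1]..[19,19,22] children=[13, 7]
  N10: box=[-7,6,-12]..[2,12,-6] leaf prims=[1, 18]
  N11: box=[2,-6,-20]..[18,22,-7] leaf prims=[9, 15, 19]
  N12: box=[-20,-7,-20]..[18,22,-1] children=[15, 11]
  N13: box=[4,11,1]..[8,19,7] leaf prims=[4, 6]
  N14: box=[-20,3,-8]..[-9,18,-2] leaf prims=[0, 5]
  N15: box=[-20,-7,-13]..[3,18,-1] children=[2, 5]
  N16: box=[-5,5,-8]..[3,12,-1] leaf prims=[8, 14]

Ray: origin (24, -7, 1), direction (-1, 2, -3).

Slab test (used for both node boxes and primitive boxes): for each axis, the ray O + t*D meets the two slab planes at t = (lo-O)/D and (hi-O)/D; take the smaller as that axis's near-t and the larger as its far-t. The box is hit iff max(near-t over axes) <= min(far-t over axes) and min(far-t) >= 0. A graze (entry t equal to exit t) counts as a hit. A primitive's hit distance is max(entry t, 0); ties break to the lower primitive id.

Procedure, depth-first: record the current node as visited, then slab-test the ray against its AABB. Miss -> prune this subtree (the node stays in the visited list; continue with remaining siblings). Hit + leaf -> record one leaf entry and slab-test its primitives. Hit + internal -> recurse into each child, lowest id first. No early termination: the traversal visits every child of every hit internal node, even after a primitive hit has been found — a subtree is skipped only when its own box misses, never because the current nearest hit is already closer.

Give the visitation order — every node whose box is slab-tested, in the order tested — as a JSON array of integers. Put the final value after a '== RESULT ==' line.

Walk:
N0 x:[5,44] y:[-6,29/2] z:[-7,7] -> hit [5,7], descend [1, 12]
  N1 x:[5,34] y:[-6,13] z:[-7,0] -> miss, prune
  N12 x:[6,44] y:[0,29/2] z:[2/3,7] -> hit [6,7], descend [11, 15]
    N11 x:[6,22] y:[1/2,29/2] z:[8/3,7] -> hit [6,7] leaf, test {P9(miss), P15(miss), P19(miss)}
    N15 x:[21,44] y:[0,25/2] z:[2/3,14/3] -> miss, prune

5 AABB tests over nodes [0, 1, 12, 11, 15]; 1 leaf entered; closest miss.

== RESULT ==
[0, 1, 12, 11, 15]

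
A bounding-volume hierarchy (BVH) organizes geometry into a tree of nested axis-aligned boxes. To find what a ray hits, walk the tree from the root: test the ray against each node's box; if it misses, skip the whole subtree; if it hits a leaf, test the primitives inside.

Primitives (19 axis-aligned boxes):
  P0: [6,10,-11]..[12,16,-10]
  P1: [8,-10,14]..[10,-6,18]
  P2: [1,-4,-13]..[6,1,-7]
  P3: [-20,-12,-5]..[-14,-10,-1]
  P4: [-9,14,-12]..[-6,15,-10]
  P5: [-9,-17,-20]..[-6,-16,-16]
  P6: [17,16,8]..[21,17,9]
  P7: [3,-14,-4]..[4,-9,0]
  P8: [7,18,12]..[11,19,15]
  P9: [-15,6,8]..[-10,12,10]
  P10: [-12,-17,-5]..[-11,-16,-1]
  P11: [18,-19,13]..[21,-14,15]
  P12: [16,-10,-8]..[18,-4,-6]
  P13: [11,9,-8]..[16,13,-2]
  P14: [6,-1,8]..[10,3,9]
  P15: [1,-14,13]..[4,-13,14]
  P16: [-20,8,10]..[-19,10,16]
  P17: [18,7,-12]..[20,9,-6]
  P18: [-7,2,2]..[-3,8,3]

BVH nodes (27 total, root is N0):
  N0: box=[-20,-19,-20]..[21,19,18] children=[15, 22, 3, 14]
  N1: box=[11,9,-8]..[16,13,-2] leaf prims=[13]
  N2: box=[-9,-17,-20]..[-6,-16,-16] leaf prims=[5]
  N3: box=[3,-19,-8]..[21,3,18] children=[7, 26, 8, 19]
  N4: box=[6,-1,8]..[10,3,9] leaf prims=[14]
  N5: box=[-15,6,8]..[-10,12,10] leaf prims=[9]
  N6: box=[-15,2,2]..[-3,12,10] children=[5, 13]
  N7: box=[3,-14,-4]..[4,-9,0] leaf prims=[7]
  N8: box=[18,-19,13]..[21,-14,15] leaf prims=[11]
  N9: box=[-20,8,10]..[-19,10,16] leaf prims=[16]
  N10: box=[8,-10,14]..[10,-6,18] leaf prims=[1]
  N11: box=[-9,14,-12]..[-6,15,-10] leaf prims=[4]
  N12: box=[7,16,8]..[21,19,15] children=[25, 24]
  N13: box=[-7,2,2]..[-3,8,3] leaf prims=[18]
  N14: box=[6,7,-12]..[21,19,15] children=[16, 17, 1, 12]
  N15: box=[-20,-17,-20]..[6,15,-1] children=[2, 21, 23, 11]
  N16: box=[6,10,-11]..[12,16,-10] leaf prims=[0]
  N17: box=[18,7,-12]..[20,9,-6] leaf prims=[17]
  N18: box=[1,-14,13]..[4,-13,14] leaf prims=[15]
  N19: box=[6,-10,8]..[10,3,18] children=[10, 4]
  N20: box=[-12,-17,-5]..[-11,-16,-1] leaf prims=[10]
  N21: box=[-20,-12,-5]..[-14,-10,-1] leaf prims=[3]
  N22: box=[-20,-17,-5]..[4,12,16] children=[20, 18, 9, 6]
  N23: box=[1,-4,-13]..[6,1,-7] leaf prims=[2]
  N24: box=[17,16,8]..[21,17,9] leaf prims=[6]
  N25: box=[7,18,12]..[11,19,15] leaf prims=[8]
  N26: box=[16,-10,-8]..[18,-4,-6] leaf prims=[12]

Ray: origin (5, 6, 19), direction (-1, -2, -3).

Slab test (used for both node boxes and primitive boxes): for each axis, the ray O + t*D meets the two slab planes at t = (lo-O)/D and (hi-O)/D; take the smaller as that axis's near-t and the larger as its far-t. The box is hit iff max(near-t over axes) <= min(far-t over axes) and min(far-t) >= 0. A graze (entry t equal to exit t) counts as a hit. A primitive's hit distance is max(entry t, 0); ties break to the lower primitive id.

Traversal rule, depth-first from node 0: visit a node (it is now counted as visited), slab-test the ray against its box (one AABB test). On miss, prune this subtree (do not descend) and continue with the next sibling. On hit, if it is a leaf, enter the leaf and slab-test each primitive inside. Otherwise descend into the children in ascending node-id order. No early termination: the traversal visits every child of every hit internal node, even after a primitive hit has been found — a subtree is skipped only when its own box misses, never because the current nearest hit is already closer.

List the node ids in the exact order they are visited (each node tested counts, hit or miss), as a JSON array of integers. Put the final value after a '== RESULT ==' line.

Trace the traversal:
N0 x:[-16,25] y:[-13/2,25/2] z:[1/3,13] -> hit [1/3,25/2], descend [3, 14, 15, 22]
  N3 x:[-16,2] y:[3/2,25/2] z:[1/3,9] -> hit [3/2,2], descend [7, 8, 19, 26]
    N7 x:[1,2] y:[15/2,10] z:[19/3,23/3] -> miss, prune
    N8 x:[-16,-13] y:[10,25/2] z:[4/3,2] -> miss, prune
    N19 x:[-5,-1] y:[3/2,8] z:[1/3,11/3] -> miss, prune
    N26 x:[-13,-11] y:[5,8] z:[25/3,9] -> miss, prune
  N14 x:[-16,-1] y:[-13/2,-1/2] z:[4/3,31/3] -> miss, prune
  N15 x:[-1,25] y:[-9/2,23/2] z:[20/3,13] -> hit [20/3,23/2], descend [2, 11, 21, 23]
    N2 x:[11,14] y:[11,23/2] z:[35/3,13] -> miss, prune
    N11 x:[11,14] y:[-9/2,-4] z:[29/3,31/3] -> miss, prune
    N21 x:[19,25] y:[8,9] z:[20/3,8] -> miss, prune
    N23 x:[-1,4] y:[5/2,5] z:[26/3,32/3] -> miss, prune
  N22 x:[1,25] y:[-3,23/2] z:[1,8] -> hit [1,8], descend [6, 9, 18, 20]
    N6 x:[8,20] y:[-3,2] z:[3,17/3] -> miss, prune
    N9 x:[24,25] y:[-2,-1] z:[1,3] -> miss, prune
    N18 x:[1,4] y:[19/2,10] z:[5/3,2] -> miss, prune
    N20 x:[16,17] y:[11,23/2] z:[20/3,8] -> miss, prune

Summary -> nodes [0, 3, 7, 8, 19, 26, 14, 15, 2, 11, 21, 23, 22, 6, 9, 18, 20]; box-tests=17; leaf-entries=0; first=miss

== RESULT ==
[0, 3, 7, 8, 19, 26, 14, 15, 2, 11, 21, 23, 22, 6, 9, 18, 20]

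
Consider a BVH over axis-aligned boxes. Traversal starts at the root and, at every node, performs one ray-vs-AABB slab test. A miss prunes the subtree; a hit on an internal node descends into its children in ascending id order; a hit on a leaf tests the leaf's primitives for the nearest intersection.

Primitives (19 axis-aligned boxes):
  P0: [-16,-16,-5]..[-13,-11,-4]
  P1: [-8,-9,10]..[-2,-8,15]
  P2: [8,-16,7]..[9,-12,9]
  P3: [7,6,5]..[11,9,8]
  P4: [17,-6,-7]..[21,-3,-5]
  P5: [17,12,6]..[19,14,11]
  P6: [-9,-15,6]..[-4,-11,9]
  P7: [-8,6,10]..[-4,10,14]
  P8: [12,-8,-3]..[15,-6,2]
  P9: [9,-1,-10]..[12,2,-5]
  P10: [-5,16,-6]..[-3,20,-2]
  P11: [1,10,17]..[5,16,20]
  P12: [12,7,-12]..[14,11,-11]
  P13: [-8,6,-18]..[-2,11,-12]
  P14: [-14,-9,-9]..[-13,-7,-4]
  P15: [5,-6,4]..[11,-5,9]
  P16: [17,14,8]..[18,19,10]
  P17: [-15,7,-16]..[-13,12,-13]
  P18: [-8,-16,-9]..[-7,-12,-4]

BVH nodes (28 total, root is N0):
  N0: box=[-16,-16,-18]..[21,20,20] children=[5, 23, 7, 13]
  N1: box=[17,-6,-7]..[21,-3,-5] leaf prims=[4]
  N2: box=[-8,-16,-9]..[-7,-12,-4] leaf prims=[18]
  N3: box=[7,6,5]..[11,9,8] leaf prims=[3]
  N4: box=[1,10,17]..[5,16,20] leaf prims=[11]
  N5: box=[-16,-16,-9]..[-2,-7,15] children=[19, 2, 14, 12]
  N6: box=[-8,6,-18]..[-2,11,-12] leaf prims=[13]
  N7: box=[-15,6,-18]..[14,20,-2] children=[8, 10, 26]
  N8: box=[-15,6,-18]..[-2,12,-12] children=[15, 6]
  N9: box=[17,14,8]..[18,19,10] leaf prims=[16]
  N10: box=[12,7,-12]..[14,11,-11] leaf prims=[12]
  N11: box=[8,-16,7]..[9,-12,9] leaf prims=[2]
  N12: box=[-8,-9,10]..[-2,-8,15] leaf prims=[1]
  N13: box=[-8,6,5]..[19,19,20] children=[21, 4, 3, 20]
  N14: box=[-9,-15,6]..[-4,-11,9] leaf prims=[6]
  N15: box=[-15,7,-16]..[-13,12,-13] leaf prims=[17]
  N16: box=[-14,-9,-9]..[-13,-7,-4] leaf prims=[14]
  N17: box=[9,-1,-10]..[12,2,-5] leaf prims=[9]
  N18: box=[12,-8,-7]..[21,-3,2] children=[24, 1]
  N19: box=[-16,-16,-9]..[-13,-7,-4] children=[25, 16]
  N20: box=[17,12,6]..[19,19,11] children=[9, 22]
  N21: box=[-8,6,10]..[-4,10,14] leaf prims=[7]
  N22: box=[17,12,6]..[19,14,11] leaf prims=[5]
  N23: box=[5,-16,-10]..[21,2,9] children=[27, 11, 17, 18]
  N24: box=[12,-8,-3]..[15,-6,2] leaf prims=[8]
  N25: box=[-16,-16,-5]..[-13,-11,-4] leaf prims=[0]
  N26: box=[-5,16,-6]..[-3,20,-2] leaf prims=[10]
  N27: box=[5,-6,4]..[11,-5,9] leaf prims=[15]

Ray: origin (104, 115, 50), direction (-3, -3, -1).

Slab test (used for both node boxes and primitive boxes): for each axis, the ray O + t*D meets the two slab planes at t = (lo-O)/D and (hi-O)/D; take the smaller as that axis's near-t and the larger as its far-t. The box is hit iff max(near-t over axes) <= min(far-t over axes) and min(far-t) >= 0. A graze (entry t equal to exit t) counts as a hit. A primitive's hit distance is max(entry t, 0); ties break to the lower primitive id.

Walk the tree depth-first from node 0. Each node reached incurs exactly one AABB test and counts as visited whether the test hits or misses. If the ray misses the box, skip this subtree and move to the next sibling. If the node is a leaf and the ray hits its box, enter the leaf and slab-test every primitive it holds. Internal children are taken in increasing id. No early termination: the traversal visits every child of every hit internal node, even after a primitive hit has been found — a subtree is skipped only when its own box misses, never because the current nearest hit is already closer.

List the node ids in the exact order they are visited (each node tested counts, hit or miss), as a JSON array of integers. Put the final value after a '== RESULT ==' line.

Walk:
N0 x:[83/3,40] y:[95/3,131/3] z:[30,68] -> hit [95/3,40], descend [5, 7, 13, 23]
  N5 x:[106/3,40] y:[122/3,131/3] z:[35,59] -> miss, prune
  N7 x:[30,119/3] y:[95/3,109/3] z:[52,68] -> miss, prune
  N13 x:[85/3,112/3] y:[32,109/3] z:[30,45] -> hit [32,109/3], descend [3, 4, 20, 21]
    N3 x:[31,97/3] y:[106/3,109/3] z:[42,45] -> miss, prune
    N4 x:[33,103/3] y:[33,35] z:[30,33] -> hit [33,33] leaf, test {P11@t=33}
    N20 x:[85/3,29] y:[32,103/3] z:[39,44] -> miss, prune
    N21 x:[36,112/3] y:[35,109/3] z:[36,40] -> hit [36,109/3] leaf, test {P7@t=36}
  N23 x:[83/3,33] y:[113/3,131/3] z:[41,60] -> miss, prune

Visited [0, 5, 7, 13, 3, 4, 20, 21, 23]. Tests: 9 box, 2 leaf. Nearest: P11.

== RESULT ==
[0, 5, 7, 13, 3, 4, 20, 21, 23]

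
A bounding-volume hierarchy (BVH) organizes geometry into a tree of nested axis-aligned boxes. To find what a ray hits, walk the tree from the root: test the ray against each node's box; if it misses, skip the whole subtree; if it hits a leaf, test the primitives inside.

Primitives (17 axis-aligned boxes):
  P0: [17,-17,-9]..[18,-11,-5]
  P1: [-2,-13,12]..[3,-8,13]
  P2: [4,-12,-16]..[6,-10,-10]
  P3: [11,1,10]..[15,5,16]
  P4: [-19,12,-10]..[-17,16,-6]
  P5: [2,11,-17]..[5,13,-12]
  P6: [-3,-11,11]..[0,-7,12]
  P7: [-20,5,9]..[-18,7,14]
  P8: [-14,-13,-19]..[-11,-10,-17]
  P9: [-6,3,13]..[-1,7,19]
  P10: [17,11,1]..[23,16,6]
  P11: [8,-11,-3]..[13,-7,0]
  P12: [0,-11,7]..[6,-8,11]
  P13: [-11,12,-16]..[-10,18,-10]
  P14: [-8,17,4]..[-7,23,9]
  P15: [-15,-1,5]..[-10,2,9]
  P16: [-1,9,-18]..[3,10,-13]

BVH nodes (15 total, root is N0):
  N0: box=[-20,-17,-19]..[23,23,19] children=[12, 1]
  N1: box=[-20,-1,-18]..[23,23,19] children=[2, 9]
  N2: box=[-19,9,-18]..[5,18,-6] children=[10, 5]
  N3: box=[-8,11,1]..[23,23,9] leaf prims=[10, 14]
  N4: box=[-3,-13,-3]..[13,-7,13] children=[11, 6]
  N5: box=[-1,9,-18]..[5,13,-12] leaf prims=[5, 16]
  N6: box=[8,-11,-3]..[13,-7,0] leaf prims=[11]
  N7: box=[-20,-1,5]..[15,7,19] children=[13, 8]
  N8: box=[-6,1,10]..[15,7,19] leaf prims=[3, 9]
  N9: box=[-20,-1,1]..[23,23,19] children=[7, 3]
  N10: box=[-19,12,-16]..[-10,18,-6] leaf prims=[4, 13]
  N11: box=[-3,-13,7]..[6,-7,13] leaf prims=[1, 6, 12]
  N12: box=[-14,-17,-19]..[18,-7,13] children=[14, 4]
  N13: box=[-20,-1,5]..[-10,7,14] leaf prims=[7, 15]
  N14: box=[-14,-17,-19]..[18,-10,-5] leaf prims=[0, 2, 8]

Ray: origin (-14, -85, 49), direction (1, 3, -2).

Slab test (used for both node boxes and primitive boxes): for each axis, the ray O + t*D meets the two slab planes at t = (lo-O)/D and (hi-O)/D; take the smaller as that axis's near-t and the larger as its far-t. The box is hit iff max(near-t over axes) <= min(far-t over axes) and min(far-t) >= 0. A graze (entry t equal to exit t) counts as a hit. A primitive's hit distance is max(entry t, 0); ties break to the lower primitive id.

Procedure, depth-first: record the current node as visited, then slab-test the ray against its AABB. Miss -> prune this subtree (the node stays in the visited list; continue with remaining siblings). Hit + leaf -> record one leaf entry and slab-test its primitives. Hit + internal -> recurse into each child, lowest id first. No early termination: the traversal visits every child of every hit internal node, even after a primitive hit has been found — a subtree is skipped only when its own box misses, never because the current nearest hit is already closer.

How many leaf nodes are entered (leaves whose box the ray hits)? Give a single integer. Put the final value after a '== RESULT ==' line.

Trace the traversal:
N0 x:[-6,37] y:[68/3,36] z:[15,34] -> hit [68/3,34], descend [1, 12]
  N1 x:[-6,37] y:[28,36] z:[15,67/2] -> hit [28,67/2], descend [2, 9]
    N2 x:[-5,19] y:[94/3,103/3] z:[55/2,67/2] -> miss, prune
    N9 x:[-6,37] y:[28,36] z:[15,24] -> miss, prune
  N12 x:[0,32] y:[68/3,26] z:[18,34] -> hit [68/3,26], descend [4, 14]
    N4 x:[11,27] y:[24,26] z:[18,26] -> hit [24,26], descend [6, 11]
      N6 x:[22,27] y:[74/3,26] z:[49/2,26] -> hit [74/3,26] leaf, test {P11@t=74/3}
      N11 x:[11,20] y:[24,26] z:[18,21] -> miss, prune
    N14 x:[0,32] y:[68/3,25] z:[27,34] -> miss, prune

9 AABB tests over nodes [0, 1, 2, 9, 12, 4, 6, 11, 14]; 1 leaf entered; closest P11.

== RESULT ==
1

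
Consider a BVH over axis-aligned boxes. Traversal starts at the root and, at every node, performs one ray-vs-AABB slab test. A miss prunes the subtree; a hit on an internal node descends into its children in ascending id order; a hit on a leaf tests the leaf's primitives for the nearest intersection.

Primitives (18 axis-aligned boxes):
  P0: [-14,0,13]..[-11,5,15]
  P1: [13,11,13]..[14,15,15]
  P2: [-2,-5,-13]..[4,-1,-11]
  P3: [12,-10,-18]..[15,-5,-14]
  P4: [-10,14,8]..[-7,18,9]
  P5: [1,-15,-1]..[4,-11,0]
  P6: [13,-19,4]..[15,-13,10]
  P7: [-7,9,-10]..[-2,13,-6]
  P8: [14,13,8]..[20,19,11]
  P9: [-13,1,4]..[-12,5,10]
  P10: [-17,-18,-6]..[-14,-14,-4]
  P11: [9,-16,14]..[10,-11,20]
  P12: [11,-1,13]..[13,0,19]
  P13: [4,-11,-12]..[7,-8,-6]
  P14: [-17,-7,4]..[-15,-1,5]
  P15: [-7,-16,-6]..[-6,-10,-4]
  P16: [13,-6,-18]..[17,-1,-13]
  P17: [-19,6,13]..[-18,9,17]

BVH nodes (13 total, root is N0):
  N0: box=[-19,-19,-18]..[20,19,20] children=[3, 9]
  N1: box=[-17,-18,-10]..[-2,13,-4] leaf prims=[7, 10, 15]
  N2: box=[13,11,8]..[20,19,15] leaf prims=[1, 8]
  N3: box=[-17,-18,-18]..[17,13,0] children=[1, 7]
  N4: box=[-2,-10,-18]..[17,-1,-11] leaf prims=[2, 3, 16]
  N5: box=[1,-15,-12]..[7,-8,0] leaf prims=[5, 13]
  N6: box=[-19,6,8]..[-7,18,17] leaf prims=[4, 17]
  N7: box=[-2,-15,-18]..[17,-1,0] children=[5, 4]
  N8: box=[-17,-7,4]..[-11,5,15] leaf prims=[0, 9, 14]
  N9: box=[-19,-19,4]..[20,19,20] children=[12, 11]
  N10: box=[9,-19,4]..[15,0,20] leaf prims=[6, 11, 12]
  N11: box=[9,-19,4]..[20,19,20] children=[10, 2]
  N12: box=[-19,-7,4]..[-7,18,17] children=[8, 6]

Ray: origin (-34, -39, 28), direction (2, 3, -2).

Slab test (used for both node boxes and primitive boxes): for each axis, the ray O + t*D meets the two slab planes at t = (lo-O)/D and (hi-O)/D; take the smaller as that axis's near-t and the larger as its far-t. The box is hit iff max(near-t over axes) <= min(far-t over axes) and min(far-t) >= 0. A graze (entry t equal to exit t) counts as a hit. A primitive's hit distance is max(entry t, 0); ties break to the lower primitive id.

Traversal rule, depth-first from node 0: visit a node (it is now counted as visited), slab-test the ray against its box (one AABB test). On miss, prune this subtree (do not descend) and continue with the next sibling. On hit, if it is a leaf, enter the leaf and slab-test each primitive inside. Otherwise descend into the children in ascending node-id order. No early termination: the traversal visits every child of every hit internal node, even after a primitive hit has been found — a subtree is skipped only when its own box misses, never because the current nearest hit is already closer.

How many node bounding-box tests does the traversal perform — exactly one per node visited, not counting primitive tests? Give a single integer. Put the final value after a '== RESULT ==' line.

Traverse from the root:
N0 x:[15/2,27] y:[20/3,58/3] z:[4,23] -> hit [15/2,58/3], descend [3, 9]
  N3 x:[17/2,51/2] y:[7,52/3] z:[14,23] -> hit [14,52/3], descend [1, 7]
    N1 x:[17/2,16] y:[7,52/3] z:[16,19] -> hit [16,16] leaf, test {P7(miss), P10(miss), P15(miss)}
    N7 x:[16,51/2] y:[8,38/3] z:[14,23] -> miss, prune
  N9 x:[15/2,27] y:[20/3,58/3] z:[4,12] -> hit [15/2,12], descend [11, 12]
    N11 x:[43/2,27] y:[20/3,58/3] z:[4,12] -> miss, prune
    N12 x:[15/2,27/2] y:[32/3,19] z:[11/2,12] -> hit [32/3,12], descend [6, 8]
      N6 x:[15/2,27/2] y:[15,19] z:[11/2,10] -> miss, prune
      N8 x:[17/2,23/2] y:[32/3,44/3] z:[13/2,12] -> hit [32/3,23/2] leaf, test {P0(miss), P9(miss), P14(miss)}

Visited [0, 3, 1, 7, 9, 11, 12, 6, 8]. Tests: 9 box, 2 leaf. Nearest: miss.

== RESULT ==
9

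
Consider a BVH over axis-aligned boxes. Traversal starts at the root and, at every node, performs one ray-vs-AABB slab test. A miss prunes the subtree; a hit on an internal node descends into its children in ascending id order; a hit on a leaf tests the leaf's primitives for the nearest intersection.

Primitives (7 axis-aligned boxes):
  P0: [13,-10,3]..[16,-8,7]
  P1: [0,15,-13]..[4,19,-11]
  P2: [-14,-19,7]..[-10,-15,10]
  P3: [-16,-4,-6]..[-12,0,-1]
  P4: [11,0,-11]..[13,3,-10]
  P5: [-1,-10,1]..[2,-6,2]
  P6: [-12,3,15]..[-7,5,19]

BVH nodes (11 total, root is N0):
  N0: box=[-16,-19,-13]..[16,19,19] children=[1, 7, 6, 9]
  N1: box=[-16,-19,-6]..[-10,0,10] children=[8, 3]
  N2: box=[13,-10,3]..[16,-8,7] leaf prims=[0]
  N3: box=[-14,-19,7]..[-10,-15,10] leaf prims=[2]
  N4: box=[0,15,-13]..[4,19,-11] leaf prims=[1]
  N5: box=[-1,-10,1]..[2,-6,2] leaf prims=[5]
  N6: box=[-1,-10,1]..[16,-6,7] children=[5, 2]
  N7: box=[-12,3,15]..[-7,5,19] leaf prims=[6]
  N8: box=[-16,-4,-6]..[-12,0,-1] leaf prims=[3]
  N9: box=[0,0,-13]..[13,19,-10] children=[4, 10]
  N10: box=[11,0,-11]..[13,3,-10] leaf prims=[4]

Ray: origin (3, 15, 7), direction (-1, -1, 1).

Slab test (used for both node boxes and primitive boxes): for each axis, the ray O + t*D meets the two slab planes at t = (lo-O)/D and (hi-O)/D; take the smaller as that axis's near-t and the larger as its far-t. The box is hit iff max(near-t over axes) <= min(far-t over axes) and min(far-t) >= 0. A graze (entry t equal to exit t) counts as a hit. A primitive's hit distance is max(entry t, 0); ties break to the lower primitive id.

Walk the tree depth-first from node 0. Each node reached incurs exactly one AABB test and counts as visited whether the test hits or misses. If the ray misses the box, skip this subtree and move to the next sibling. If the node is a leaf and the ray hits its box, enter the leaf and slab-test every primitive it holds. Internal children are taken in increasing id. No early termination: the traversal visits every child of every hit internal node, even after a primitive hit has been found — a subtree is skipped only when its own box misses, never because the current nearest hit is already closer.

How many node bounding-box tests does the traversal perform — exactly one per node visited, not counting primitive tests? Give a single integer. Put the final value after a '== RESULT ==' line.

Walk:
N0 x:[-13,19] y:[-4,34] z:[-20,12] -> hit [-4,12], descend [1, 6, 7, 9]
  N1 x:[13,19] y:[15,34] z:[-13,3] -> miss, prune
  N6 x:[-13,4] y:[21,25] z:[-6,0] -> miss, prune
  N7 x:[10,15] y:[10,12] z:[8,12] -> hit [10,12] leaf, test {P6@t=10}
  N9 x:[-10,3] y:[-4,15] z:[-20,-17] -> miss, prune

Summary -> nodes [0, 1, 6, 7, 9]; box-tests=5; leaf-entries=1; first=P6

== RESULT ==
5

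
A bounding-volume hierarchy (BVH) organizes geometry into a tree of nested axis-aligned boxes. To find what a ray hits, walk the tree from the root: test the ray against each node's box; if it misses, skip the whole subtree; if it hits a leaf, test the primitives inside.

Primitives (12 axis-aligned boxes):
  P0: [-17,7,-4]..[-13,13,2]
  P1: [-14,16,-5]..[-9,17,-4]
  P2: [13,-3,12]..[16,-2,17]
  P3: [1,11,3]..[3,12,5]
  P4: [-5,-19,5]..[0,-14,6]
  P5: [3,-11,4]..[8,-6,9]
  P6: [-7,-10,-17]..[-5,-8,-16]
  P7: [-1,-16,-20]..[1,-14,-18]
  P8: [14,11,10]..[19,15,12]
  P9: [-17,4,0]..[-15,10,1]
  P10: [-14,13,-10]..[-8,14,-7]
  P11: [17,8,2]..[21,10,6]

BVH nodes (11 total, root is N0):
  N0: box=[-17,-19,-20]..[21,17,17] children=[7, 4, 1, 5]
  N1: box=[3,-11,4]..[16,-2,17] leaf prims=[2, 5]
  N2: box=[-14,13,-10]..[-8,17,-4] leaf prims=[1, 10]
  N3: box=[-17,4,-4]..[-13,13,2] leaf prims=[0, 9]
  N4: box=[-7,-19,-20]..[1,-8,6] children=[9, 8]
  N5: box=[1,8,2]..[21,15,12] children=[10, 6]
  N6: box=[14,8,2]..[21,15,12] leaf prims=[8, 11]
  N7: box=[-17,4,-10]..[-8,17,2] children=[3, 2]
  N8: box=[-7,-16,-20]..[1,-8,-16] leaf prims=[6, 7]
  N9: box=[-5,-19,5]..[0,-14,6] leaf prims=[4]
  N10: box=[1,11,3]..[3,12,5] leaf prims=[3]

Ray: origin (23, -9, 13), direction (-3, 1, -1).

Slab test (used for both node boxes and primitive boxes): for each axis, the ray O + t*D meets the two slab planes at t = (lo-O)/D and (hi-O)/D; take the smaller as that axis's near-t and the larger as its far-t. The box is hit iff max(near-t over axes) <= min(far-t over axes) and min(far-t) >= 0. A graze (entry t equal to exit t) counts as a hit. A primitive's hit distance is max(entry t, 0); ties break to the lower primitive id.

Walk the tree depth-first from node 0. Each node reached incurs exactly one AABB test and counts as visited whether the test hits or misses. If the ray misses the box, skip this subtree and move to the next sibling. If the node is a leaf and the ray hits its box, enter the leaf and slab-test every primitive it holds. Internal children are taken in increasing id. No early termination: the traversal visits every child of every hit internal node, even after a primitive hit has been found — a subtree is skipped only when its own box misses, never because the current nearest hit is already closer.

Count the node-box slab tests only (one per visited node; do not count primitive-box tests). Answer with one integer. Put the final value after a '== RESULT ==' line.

Walk:
N0 x:[2/3,40/3] y:[-10,26] z:[-4,33] -> hit [2/3,40/3], descend [1, 4, 5, 7]
  N1 x:[7/3,20/3] y:[-2,7] z:[-4,9] -> hit [7/3,20/3] leaf, test {P2(miss), P5(miss)}
  N4 x:[22/3,10] y:[-10,1] z:[7,33] -> miss, prune
  N5 x:[2/3,22/3] y:[17,24] z:[1,11] -> miss, prune
  N7 x:[31/3,40/3] y:[13,26] z:[11,23] -> hit [13,40/3], descend [2, 3]
    N2 x:[31/3,37/3] y:[22,26] z:[17,23] -> miss, prune
    N3 x:[12,40/3] y:[13,22] z:[11,17] -> hit [13,40/3] leaf, test {P0(miss), P9@t=13}

Visited [0, 1, 4, 5, 7, 2, 3]. Tests: 7 box, 2 leaf. Nearest: P9.

== RESULT ==
7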